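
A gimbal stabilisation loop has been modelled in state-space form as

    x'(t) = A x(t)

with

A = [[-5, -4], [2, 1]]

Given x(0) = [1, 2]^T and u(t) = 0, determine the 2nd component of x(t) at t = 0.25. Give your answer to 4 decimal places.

det(sI - A) = s^2 - (tr A)s + det A, with tr A = (-5) + 1 = -4 and det A = (-5)·1 - (-4)·2 = -5 - (-8) = 3.
So p(s) = det(sI - A) = s^2 + 4s + 3.
Factor s^2 + 4s + 3: two numbers with sum -4 and product 3 are -1 and -3, so s^2 + 4s + 3 = (s + 1)(s + 3).
Hence p(s) = (s + 1) (s + 3), with roots -3, -1.
The eigenvalues -3, -1 are distinct and real, so A is diagonalisable and x(t) = e^{At} x(0) = V diag(e^{λ_i t}) V^{-1} x(0), where the columns of V are the eigenvectors.
λ = -3: A - (-3)I = [[-2, -4], [2, 4]]. Row 1 gives (-2)·v1 + (-4)·v2 = 0, so take v_1 = [2, -1]^T.
λ = -1: A - (-1)I = [[-4, -4], [2, 2]]. Row 1 gives (-4)·v1 + (-4)·v2 = 0, so take v_2 = [-1, 1]^T.
V = [v_1 v_2] = [[2, -1], [-1, 1]] has det V = 1, so V^{-1} = adj(V)/det V = [[1, 1], [1, 2]].
Modal coordinates z(0) = V^{-1} x(0): 1·1 + 1·2 = 3; 1·1 + 2·2 = 5; so z(0) = [3, 5]^T.
x_2(t) = Σ_i (v_i)_2 · z_i(0) · e^{λ_i t} (row 2 of V times the modal terms).
x_2(0.25) = (-1)·3·e^{-3·0.25} + 1·5·e^{-1·0.25} = (-3)·0.472367 + 5·0.778801 = 2.4769.

2.4769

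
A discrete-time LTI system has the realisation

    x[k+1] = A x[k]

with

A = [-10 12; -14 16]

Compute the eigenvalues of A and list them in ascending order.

2, 4

det(zI - A) = z^2 - (tr A)z + det A, with tr A = (-10) + 16 = 6 and det A = (-10)·16 - 12·(-14) = -160 - (-168) = 8.
So p(z) = det(zI - A) = z^2 - 6z + 8.
Factor z^2 - 6z + 8: two numbers with sum 6 and product 8 are 4 and 2, so z^2 - 6z + 8 = (z - 4)(z - 2).
Hence p(z) = (z - 4) (z - 2), with roots 2, 4.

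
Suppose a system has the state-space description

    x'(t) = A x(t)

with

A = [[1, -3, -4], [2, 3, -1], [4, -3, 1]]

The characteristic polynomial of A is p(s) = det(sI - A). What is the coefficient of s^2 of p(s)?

Expand det(sI - A) for the 3×3 matrix.
p(s) = s^3 - 5s^2 + 26s - 90.
(Check: constant term = det(-A) = (-1)^3 det A = -90; coefficient of s^2 = -tr A = -5.)
The coefficient of s^2 is -5.

-5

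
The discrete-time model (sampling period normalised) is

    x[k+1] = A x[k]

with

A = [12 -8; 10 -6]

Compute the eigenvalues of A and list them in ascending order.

2, 4

det(zI - A) = z^2 - (tr A)z + det A, with tr A = 12 + (-6) = 6 and det A = 12·(-6) - (-8)·10 = -72 - (-80) = 8.
So p(z) = det(zI - A) = z^2 - 6z + 8.
Factor z^2 - 6z + 8: two numbers with sum 6 and product 8 are 4 and 2, so z^2 - 6z + 8 = (z - 4)(z - 2).
Hence p(z) = (z - 4) (z - 2), with roots 2, 4.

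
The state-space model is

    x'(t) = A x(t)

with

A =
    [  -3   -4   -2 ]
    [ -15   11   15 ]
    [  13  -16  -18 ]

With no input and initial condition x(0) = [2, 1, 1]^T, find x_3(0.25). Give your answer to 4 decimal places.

0.0424

det(sI - A) = s^3 - (tr A)s^2 + (M11 + M22 + M33)s - det A, where Mii is the 2×2 principal minor of A obtained by deleting row i and column i.
tr A = (-3) + 11 + (-18) = -10; M11 = 11·(-18) - 15·(-16) = -198 - (-240) = 42; M22 = (-3)·(-18) - (-2)·13 = 54 - (-26) = 80; M33 = (-3)·11 - (-4)·(-15) = -33 - 60 = -93; sum of minors = 29.
det A = (-3)·(11·(-18) - 15·(-16)) - (-4)·((-15)·(-18) - 15·13) + (-2)·((-15)·(-16) - 11·13) = (-3)·42 - (-4)·75 + (-2)·97 = -20.
So p(s) = det(sI - A) = s^3 + 10s^2 + 29s + 20.
Rational-root test: any integer root divides 20. Testing small divisors, s = -1 works: p(-1) = -1 + 10 + (-29) + 20 = 0, so (s + 1) is a factor.
Dividing, p(s) = (s + 1)(s^2 + 9s + 20).
Factor s^2 + 9s + 20: two numbers with sum -9 and product 20 are -4 and -5, so s^2 + 9s + 20 = (s + 4)(s + 5).
Hence p(s) = (s + 1) (s + 4) (s + 5), with roots -5, -4, -1.
The eigenvalues -5, -4, -1 are distinct and real, so A is diagonalisable and x(t) = e^{At} x(0) = V diag(e^{λ_i t}) V^{-1} x(0), where the columns of V are the eigenvectors.
λ = -5: A - (-5)I = [[2, -4, -2], [-15, 16, 15], [13, -16, -13]]. v must be orthogonal to every row; (row 1) × (row 2) = [-28, 0, -28], so take v_1 = [1, 0, 1]^T.
λ = -4: A - (-4)I = [[1, -4, -2], [-15, 15, 15], [13, -16, -14]]. v must be orthogonal to every row; (row 1) × (row 2) = [-30, 15, -45], so take v_2 = [-2, 1, -3]^T.
λ = -1: A - (-1)I = [[-2, -4, -2], [-15, 12, 15], [13, -16, -17]]. v must be orthogonal to every row; (row 1) × (row 2) = [-36, 60, -84], so take v_3 = [3, -5, 7]^T.
V = [v_1 v_2 v_3] = [[1, -2, 3], [0, 1, -5], [1, -3, 7]] has det V = -1, so V^{-1} = adj(V)/det V = [[8, -5, -7], [5, -4, -5], [1, -1, -1]].
Modal coordinates z(0) = V^{-1} x(0): 8·2 + (-5)·1 + (-7)·1 = 4; 5·2 + (-4)·1 + (-5)·1 = 1; 1·2 + (-1)·1 + (-1)·1 = 0; so z(0) = [4, 1, 0]^T.
x_3(t) = Σ_i (v_i)_3 · z_i(0) · e^{λ_i t} (row 3 of V times the modal terms).
x_3(0.25) = 1·4·e^{-5·0.25} + (-3)·1·e^{-4·0.25} + 7·0·e^{-1·0.25} = 4·0.286505 + (-3)·0.367879 + 0·0.778801 = 0.0424.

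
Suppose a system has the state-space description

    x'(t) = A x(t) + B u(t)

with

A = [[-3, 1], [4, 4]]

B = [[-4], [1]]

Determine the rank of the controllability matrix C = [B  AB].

AB = [[13], [-12]]
Controllability matrix C = [B  AB] = [[-4, 13], [1, -12]]
det(C) = (-4)·(-12) - 13·1 = 48 - 13 = 35 ≠ 0, so rank(C) = 2.
rank(C) = 2 = n, so the pair (A, B) is completely controllable.

2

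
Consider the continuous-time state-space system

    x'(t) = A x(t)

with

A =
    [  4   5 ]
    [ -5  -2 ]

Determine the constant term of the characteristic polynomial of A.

17

For a 2×2 matrix, det(sI - A) = s^2 - (tr A)s + det A.
tr A = 2, det A = 17.
So p(s) = s^2 - 2s + 17.
The constant term is 17.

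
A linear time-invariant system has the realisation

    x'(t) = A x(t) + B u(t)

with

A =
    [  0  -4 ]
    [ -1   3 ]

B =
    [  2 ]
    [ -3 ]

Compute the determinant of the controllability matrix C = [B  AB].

AB = [[12], [-11]]
Controllability matrix C = [B  AB] = [[2, 12], [-3, -11]]
det(C) = 2·(-11) - 12·(-3) = -22 - (-36) = 14
Since det(C) ≠ 0, rank(C) = 2 and the system is completely controllable.

14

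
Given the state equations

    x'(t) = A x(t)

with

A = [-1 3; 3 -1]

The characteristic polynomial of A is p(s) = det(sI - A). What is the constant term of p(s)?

-8

For a 2×2 matrix, det(sI - A) = s^2 - (tr A)s + det A.
tr A = -2, det A = -8.
So p(s) = s^2 + 2s - 8.
The constant term is -8.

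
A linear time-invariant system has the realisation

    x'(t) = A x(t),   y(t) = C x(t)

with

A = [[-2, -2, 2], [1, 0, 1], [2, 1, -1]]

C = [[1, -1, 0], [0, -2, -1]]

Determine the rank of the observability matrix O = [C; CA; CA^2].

CA = [[-3, -2, 1], [-4, -1, -1]]
CA^2 = [[6, 7, -9], [5, 7, -8]]
Observability matrix O = [C; CA; CA^2] = [[1, -1, 0], [0, -2, -1], [-3, -2, 1], [-4, -1, -1], [6, 7, -9], [5, 7, -8]]
Take the 3×3 submatrix of O formed by rows 1, 2, 3: [[1, -1, 0], [0, -2, -1], [-3, -2, 1]]. Its determinant is 1·((-2)·1 - (-1)·(-2)) - (-1)·(0·1 - (-1)·(-3)) + 0·(0·(-2) - (-2)·(-3)) = 1·(-4) - (-1)·(-3) + 0·(-6) = -7 ≠ 0.
So rank(O) ≥ 3; since O has 3 columns, rank(O) = 3.
rank(O) = 3 = n, so the pair (A, C) is completely observable.

3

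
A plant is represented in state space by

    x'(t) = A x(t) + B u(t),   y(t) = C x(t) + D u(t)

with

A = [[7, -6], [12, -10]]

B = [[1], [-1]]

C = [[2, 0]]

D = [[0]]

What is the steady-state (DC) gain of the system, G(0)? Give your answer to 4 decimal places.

16.0000

G(0) = C(-A)^{-1}B + D = -C A^{-1} B + D.
det A = 2, so A^{-1} = (1/2)·adj(A) = [[-5, 3], [-6, 7/2]]
A^{-1} B = [-8, -19/2]^T
C A^{-1} B = -16
G(0) = D - C A^{-1} B = 0 - (-16) = 16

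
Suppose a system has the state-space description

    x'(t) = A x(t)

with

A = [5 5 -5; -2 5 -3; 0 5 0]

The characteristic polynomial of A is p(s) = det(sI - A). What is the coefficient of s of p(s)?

Expand det(sI - A) for the 3×3 matrix.
p(s) = s^3 - 10s^2 + 50s - 125.
(Check: constant term = det(-A) = (-1)^3 det A = -125; coefficient of s^2 = -tr A = -10.)
The coefficient of s is 50.

50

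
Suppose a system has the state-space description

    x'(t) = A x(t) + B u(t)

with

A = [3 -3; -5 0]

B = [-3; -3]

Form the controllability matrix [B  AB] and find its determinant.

AB = [[0], [15]]
Controllability matrix C = [B  AB] = [[-3, 0], [-3, 15]]
det(C) = (-3)·15 - 0·(-3) = -45 - 0 = -45
Since det(C) ≠ 0, rank(C) = 2 and the system is completely controllable.

-45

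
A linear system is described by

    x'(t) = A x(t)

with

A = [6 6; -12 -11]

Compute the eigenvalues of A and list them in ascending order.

-3, -2

det(sI - A) = s^2 - (tr A)s + det A, with tr A = 6 + (-11) = -5 and det A = 6·(-11) - 6·(-12) = -66 - (-72) = 6.
So p(s) = det(sI - A) = s^2 + 5s + 6.
Factor s^2 + 5s + 6: two numbers with sum -5 and product 6 are -2 and -3, so s^2 + 5s + 6 = (s + 2)(s + 3).
Hence p(s) = (s + 2) (s + 3), with roots -3, -2.
All eigenvalues have negative real part, so the system is asymptotically stable.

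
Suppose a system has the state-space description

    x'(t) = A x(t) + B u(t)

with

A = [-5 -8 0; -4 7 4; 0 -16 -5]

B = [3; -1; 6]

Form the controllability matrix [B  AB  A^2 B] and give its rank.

AB = [[-7], [5], [-14]]
A^2B = [[-5], [7], [-10]]
Controllability matrix C = [B  AB  A^2B] = [[3, -7, -5], [-1, 5, 7], [6, -14, -10]]
The rows r1, r2, r3 of C are linearly dependent: -2·r1 + r3 = 0 (check each entry), so rank(C) ≤ 2.
The 2×2 minor from rows 1, 2, columns 1, 2 is 3·5 - (-7)·(-1) = 15 - 7 = 8 ≠ 0, so rank(C) = 2.
rank(C) = 2 < n = 3, so the pair (A, B) is not completely controllable.

2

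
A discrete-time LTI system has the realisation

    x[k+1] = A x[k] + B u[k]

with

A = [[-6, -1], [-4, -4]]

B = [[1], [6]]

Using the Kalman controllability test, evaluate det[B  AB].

AB = [[-12], [-28]]
Controllability matrix C = [B  AB] = [[1, -12], [6, -28]]
det(C) = 1·(-28) - (-12)·6 = -28 - (-72) = 44
Since det(C) ≠ 0, rank(C) = 2 and the system is completely controllable.

44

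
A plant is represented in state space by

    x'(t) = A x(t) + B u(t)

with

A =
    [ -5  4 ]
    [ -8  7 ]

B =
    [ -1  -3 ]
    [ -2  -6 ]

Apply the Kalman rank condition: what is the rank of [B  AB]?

AB = [[-3, -9], [-6, -18]]
Controllability matrix C = [B  AB] = [[-1, -3, -3, -9], [-2, -6, -6, -18]]
Every column of C is a scalar multiple of column 1 = [-1, -2] (multipliers 1, 3, 3, 9), so the columns span a one-dimensional space.
C ≠ 0, hence rank(C) = 1.
rank(C) = 1 < n = 2, so the pair (A, B) is not completely controllable.

1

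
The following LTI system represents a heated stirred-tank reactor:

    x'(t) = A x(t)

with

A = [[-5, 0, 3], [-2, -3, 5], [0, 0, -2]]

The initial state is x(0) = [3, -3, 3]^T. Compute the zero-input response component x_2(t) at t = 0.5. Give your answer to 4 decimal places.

det(sI - A) = s^3 - (tr A)s^2 + (M11 + M22 + M33)s - det A, where Mii is the 2×2 principal minor of A obtained by deleting row i and column i.
tr A = (-5) + (-3) + (-2) = -10; M11 = (-3)·(-2) - 5·0 = 6 - 0 = 6; M22 = (-5)·(-2) - 3·0 = 10 - 0 = 10; M33 = (-5)·(-3) - 0·(-2) = 15 - 0 = 15; sum of minors = 31.
det A = (-5)·((-3)·(-2) - 5·0) - 0·((-2)·(-2) - 5·0) + 3·((-2)·0 - (-3)·0) = (-5)·6 - 0·4 + 3·0 = -30.
So p(s) = det(sI - A) = s^3 + 10s^2 + 31s + 30.
Rational-root test: any integer root divides 30. Testing small divisors, s = -2 works: p(-2) = -8 + 40 + (-62) + 30 = 0, so (s + 2) is a factor.
Dividing, p(s) = (s + 2)(s^2 + 8s + 15).
Factor s^2 + 8s + 15: two numbers with sum -8 and product 15 are -3 and -5, so s^2 + 8s + 15 = (s + 3)(s + 5).
Hence p(s) = (s + 2) (s + 3) (s + 5), with roots -5, -3, -2.
The eigenvalues -5, -3, -2 are distinct and real, so A is diagonalisable and x(t) = e^{At} x(0) = V diag(e^{λ_i t}) V^{-1} x(0), where the columns of V are the eigenvectors.
λ = -5: A - (-5)I = [[0, 0, 3], [-2, 2, 5], [0, 0, 3]]. v must be orthogonal to every row; (row 1) × (row 2) = [-6, -6, 0], so take v_1 = [1, 1, 0]^T.
λ = -3: A - (-3)I = [[-2, 0, 3], [-2, 0, 5], [0, 0, 1]]. v must be orthogonal to every row; (row 1) × (row 2) = [0, 4, 0], so take v_2 = [0, 1, 0]^T.
λ = -2: A - (-2)I = [[-3, 0, 3], [-2, -1, 5], [0, 0, 0]]. v must be orthogonal to every row; (row 1) × (row 2) = [3, 9, 3], so take v_3 = [1, 3, 1]^T.
V = [v_1 v_2 v_3] = [[1, 0, 1], [1, 1, 3], [0, 0, 1]] has det V = 1, so V^{-1} = adj(V)/det V = [[1, 0, -1], [-1, 1, -2], [0, 0, 1]].
Modal coordinates z(0) = V^{-1} x(0): 1·3 + 0·(-3) + (-1)·3 = 0; (-1)·3 + 1·(-3) + (-2)·3 = -12; 0·3 + 0·(-3) + 1·3 = 3; so z(0) = [0, -12, 3]^T.
x_2(t) = Σ_i (v_i)_2 · z_i(0) · e^{λ_i t} (row 2 of V times the modal terms).
x_2(0.5) = 1·0·e^{-5·0.5} + 1·(-12)·e^{-3·0.5} + 3·3·e^{-2·0.5} = 0·0.082085 + (-12)·0.223130 + 9·0.367879 = 0.6334.

0.6334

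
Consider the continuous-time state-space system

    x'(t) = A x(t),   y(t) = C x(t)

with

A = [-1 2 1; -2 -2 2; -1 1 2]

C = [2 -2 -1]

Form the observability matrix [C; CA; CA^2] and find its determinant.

-75

CA = [[3, 7, -4]]
CA^2 = [[-13, -12, 9]]
Observability matrix O = [C; CA; CA^2] = [[2, -2, -1], [3, 7, -4], [-13, -12, 9]]
Expanding along the first row, det(O) = 2·(7·9 - (-4)·(-12)) - (-2)·(3·9 - (-4)·(-13)) + (-1)·(3·(-12) - 7·(-13)) = 2·15 - (-2)·(-25) + (-1)·55 = -75
Since det(O) ≠ 0, rank(O) = 3 and the system is completely observable.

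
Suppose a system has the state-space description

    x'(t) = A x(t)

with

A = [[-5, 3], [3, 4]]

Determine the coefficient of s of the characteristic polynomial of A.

For a 2×2 matrix, det(sI - A) = s^2 - (tr A)s + det A.
tr A = -1, det A = -29.
So p(s) = s^2 + s - 29.
The coefficient of s is 1.

1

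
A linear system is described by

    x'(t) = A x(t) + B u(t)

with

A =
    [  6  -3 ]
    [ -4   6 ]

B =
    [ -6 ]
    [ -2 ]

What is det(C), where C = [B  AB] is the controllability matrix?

AB = [[-30], [12]]
Controllability matrix C = [B  AB] = [[-6, -30], [-2, 12]]
det(C) = (-6)·12 - (-30)·(-2) = -72 - 60 = -132
Since det(C) ≠ 0, rank(C) = 2 and the system is completely controllable.

-132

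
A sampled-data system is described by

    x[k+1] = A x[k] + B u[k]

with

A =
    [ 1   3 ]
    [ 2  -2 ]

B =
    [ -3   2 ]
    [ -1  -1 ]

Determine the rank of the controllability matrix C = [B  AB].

AB = [[-6, -1], [-4, 6]]
Controllability matrix C = [B  AB] = [[-3, 2, -6, -1], [-1, -1, -4, 6]]
Take the 2×2 submatrix of C formed by columns 1, 2: [[-3, 2], [-1, -1]]. Its determinant is (-3)·(-1) - 2·(-1) = 3 - (-2) = 5 ≠ 0.
So rank(C) ≥ 2; since C has 2 rows, rank(C) = 2.
rank(C) = 2 = n, so the pair (A, B) is completely controllable.

2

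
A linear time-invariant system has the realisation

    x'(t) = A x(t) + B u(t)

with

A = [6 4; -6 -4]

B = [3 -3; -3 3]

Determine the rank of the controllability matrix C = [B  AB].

AB = [[6, -6], [-6, 6]]
Controllability matrix C = [B  AB] = [[3, -3, 6, -6], [-3, 3, -6, 6]]
Every column of C is a scalar multiple of column 1 = [3, -3] (multipliers 1, -1, 2, -2), so the columns span a one-dimensional space.
C ≠ 0, hence rank(C) = 1.
rank(C) = 1 < n = 2, so the pair (A, B) is not completely controllable.

1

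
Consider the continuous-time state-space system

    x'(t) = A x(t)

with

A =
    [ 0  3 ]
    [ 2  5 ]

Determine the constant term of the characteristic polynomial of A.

-6

For a 2×2 matrix, det(sI - A) = s^2 - (tr A)s + det A.
tr A = 5, det A = -6.
So p(s) = s^2 - 5s - 6.
The constant term is -6.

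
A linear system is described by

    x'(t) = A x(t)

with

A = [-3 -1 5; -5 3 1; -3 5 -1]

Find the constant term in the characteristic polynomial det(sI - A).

Expand det(sI - A) for the 3×3 matrix.
p(s) = s^3 + s^2 - 4s + 48.
(Check: constant term = det(-A) = (-1)^3 det A = 48; coefficient of s^2 = -tr A = 1.)
The constant term is 48.

48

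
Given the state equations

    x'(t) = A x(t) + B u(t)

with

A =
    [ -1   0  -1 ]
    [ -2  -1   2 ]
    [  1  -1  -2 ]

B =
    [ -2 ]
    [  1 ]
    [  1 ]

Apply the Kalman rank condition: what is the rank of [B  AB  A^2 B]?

3

AB = [[1], [5], [-5]]
A^2B = [[4], [-17], [6]]
Controllability matrix C = [B  AB  A^2B] = [[-2, 1, 4], [1, 5, -17], [1, -5, 6]]
det(C) = (-2)·(5·6 - (-17)·(-5)) - 1·(1·6 - (-17)·1) + 4·(1·(-5) - 5·1) = (-2)·(-55) - 1·23 + 4·(-10) = 47 ≠ 0, so rank(C) = 3.
rank(C) = 3 = n, so the pair (A, B) is completely controllable.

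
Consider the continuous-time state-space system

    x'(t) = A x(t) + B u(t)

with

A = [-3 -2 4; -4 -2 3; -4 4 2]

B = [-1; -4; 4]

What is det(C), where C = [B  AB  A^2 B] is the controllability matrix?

-7552

AB = [[27], [24], [-4]]
A^2B = [[-145], [-168], [-20]]
Controllability matrix C = [B  AB  A^2B] = [[-1, 27, -145], [-4, 24, -168], [4, -4, -20]]
Expanding along the first row, det(C) = (-1)·(24·(-20) - (-168)·(-4)) - 27·((-4)·(-20) - (-168)·4) + (-145)·((-4)·(-4) - 24·4) = (-1)·(-1152) - 27·752 + (-145)·(-80) = -7552
Since det(C) ≠ 0, rank(C) = 3 and the system is completely controllable.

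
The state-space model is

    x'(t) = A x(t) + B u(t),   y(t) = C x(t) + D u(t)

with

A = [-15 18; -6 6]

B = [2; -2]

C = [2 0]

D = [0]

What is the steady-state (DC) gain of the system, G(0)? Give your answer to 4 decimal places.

-5.3333

G(0) = C(-A)^{-1}B + D = -C A^{-1} B + D.
det A = 18, so A^{-1} = (1/18)·adj(A) = [[1/3, -1], [1/3, -5/6]]
A^{-1} B = [8/3, 7/3]^T
C A^{-1} B = 16/3
G(0) = D - C A^{-1} B = 0 - (16/3) = -16/3 ≈ -5.3333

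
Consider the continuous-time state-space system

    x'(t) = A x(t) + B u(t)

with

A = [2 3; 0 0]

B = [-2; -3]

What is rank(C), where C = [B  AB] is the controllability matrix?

AB = [[-13], [0]]
Controllability matrix C = [B  AB] = [[-2, -13], [-3, 0]]
det(C) = (-2)·0 - (-13)·(-3) = 0 - 39 = -39 ≠ 0, so rank(C) = 2.
rank(C) = 2 = n, so the pair (A, B) is completely controllable.

2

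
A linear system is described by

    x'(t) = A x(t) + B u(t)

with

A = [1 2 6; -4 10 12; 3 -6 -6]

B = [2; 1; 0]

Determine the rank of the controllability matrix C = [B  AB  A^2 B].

AB = [[4], [2], [0]]
A^2B = [[8], [4], [0]]
Controllability matrix C = [B  AB  A^2B] = [[2, 4, 8], [1, 2, 4], [0, 0, 0]]
Every column of C is a scalar multiple of column 1 = [2, 1, 0] (multipliers 1, 2, 4), so the columns span a one-dimensional space.
C ≠ 0, hence rank(C) = 1.
rank(C) = 1 < n = 3, so the pair (A, B) is not completely controllable.

1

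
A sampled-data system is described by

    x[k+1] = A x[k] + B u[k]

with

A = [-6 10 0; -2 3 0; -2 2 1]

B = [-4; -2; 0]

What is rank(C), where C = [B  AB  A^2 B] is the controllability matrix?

2

AB = [[4], [2], [4]]
A^2B = [[-4], [-2], [0]]
Controllability matrix C = [B  AB  A^2B] = [[-4, 4, -4], [-2, 2, -2], [0, 4, 0]]
The rows r1, r2, r3 of C are linearly dependent: -r1 + 2·r2 = 0 (check each entry), so rank(C) ≤ 2.
The 2×2 minor from rows 1, 3, columns 1, 2 is (-4)·4 - 4·0 = -16 - 0 = -16 ≠ 0, so rank(C) = 2.
rank(C) = 2 < n = 3, so the pair (A, B) is not completely controllable.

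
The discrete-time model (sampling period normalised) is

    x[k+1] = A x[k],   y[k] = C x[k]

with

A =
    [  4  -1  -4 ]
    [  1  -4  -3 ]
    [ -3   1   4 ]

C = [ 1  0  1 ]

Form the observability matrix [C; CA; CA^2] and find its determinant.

CA = [[1, 0, 0]]
CA^2 = [[4, -1, -4]]
Observability matrix O = [C; CA; CA^2] = [[1, 0, 1], [1, 0, 0], [4, -1, -4]]
Expanding along the first row, det(O) = 1·(0·(-4) - 0·(-1)) - 0·(1·(-4) - 0·4) + 1·(1·(-1) - 0·4) = 1·0 - 0·(-4) + 1·(-1) = -1
Since det(O) ≠ 0, rank(O) = 3 and the system is completely observable.

-1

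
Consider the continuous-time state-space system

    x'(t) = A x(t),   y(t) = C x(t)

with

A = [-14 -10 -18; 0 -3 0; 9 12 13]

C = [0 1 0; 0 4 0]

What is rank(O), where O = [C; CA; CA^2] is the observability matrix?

CA = [[0, -3, 0], [0, -12, 0]]
CA^2 = [[0, 9, 0], [0, 36, 0]]
Observability matrix O = [C; CA; CA^2] = [[0, 1, 0], [0, 4, 0], [0, -3, 0], [0, -12, 0], [0, 9, 0], [0, 36, 0]]
Every row of O is a scalar multiple of row 1 = [0, 1, 0] (multipliers 1, 4, -3, -12, 9, 36), so the rows span a one-dimensional space.
O ≠ 0, hence rank(O) = 1.
rank(O) = 1 < n = 3, so the pair (A, C) is not completely observable.

1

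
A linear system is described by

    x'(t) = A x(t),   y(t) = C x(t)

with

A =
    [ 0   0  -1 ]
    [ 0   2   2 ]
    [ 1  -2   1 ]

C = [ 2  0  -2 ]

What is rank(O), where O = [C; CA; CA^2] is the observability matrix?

3

CA = [[-2, 4, -4]]
CA^2 = [[-4, 16, 6]]
Observability matrix O = [C; CA; CA^2] = [[2, 0, -2], [-2, 4, -4], [-4, 16, 6]]
det(O) = 2·(4·6 - (-4)·16) - 0·((-2)·6 - (-4)·(-4)) + (-2)·((-2)·16 - 4·(-4)) = 2·88 - 0·(-28) + (-2)·(-16) = 208 ≠ 0, so rank(O) = 3.
rank(O) = 3 = n, so the pair (A, C) is completely observable.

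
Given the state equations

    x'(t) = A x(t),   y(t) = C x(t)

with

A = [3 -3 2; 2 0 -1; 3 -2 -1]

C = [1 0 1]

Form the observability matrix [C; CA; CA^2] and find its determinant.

-125

CA = [[6, -5, 1]]
CA^2 = [[11, -20, 16]]
Observability matrix O = [C; CA; CA^2] = [[1, 0, 1], [6, -5, 1], [11, -20, 16]]
Expanding along the first row, det(O) = 1·((-5)·16 - 1·(-20)) - 0·(6·16 - 1·11) + 1·(6·(-20) - (-5)·11) = 1·(-60) - 0·85 + 1·(-65) = -125
Since det(O) ≠ 0, rank(O) = 3 and the system is completely observable.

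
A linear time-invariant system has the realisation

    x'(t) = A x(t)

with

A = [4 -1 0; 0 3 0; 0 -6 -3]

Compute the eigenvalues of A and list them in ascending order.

det(sI - A) = s^3 - (tr A)s^2 + (M11 + M22 + M33)s - det A, where Mii is the 2×2 principal minor of A obtained by deleting row i and column i.
tr A = 4 + 3 + (-3) = 4; M11 = 3·(-3) - 0·(-6) = -9 - 0 = -9; M22 = 4·(-3) - 0·0 = -12 - 0 = -12; M33 = 4·3 - (-1)·0 = 12 - 0 = 12; sum of minors = -9.
det A = 4·(3·(-3) - 0·(-6)) - (-1)·(0·(-3) - 0·0) + 0·(0·(-6) - 3·0) = 4·(-9) - (-1)·0 + 0·0 = -36.
So p(s) = det(sI - A) = s^3 - 4s^2 - 9s + 36.
Rational-root test: any integer root divides 36. Testing small divisors, s = -3 works: p(-3) = -27 + (-36) + 27 + 36 = 0, so (s + 3) is a factor.
Dividing, p(s) = (s + 3)(s^2 - 7s + 12).
Factor s^2 - 7s + 12: two numbers with sum 7 and product 12 are 4 and 3, so s^2 - 7s + 12 = (s - 4)(s - 3).
Hence p(s) = (s - 4) (s - 3) (s + 3), with roots -3, 3, 4.
At least one eigenvalue has non-negative real part, so the system is not asymptotically stable.

-3, 3, 4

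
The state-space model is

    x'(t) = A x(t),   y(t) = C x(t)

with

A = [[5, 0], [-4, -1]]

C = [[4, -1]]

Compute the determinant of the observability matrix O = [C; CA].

CA = [[24, 1]]
Observability matrix O = [C; CA] = [[4, -1], [24, 1]]
det(O) = 4·1 - (-1)·24 = 4 - (-24) = 28
Since det(O) ≠ 0, rank(O) = 2 and the system is completely observable.

28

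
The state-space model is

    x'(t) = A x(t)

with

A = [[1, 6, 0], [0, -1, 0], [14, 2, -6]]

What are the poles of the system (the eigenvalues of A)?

-6, -1, 1

det(sI - A) = s^3 - (tr A)s^2 + (M11 + M22 + M33)s - det A, where Mii is the 2×2 principal minor of A obtained by deleting row i and column i.
tr A = 1 + (-1) + (-6) = -6; M11 = (-1)·(-6) - 0·2 = 6 - 0 = 6; M22 = 1·(-6) - 0·14 = -6 - 0 = -6; M33 = 1·(-1) - 6·0 = -1 - 0 = -1; sum of minors = -1.
det A = 1·((-1)·(-6) - 0·2) - 6·(0·(-6) - 0·14) + 0·(0·2 - (-1)·14) = 1·6 - 6·0 + 0·14 = 6.
So p(s) = det(sI - A) = s^3 + 6s^2 - s - 6.
Rational-root test: any integer root divides -6. Testing small divisors, s = -1 works: p(-1) = -1 + 6 + 1 + (-6) = 0, so (s + 1) is a factor.
Dividing, p(s) = (s + 1)(s^2 + 5s - 6).
Factor s^2 + 5s - 6: two numbers with sum -5 and product -6 are 1 and -6, so s^2 + 5s - 6 = (s - 1)(s + 6).
Hence p(s) = (s - 1) (s + 1) (s + 6), with roots -6, -1, 1.
At least one eigenvalue has non-negative real part, so the system is not asymptotically stable.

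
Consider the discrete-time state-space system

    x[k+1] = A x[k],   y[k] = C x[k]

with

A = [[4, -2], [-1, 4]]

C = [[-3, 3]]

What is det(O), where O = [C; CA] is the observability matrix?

CA = [[-15, 18]]
Observability matrix O = [C; CA] = [[-3, 3], [-15, 18]]
det(O) = (-3)·18 - 3·(-15) = -54 - (-45) = -9
Since det(O) ≠ 0, rank(O) = 2 and the system is completely observable.

-9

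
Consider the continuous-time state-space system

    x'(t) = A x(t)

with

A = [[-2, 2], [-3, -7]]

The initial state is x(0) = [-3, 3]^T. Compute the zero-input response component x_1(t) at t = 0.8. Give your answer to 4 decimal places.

det(sI - A) = s^2 - (tr A)s + det A, with tr A = (-2) + (-7) = -9 and det A = (-2)·(-7) - 2·(-3) = 14 - (-6) = 20.
So p(s) = det(sI - A) = s^2 + 9s + 20.
Factor s^2 + 9s + 20: two numbers with sum -9 and product 20 are -4 and -5, so s^2 + 9s + 20 = (s + 4)(s + 5).
Hence p(s) = (s + 4) (s + 5), with roots -5, -4.
The eigenvalues -5, -4 are distinct and real, so A is diagonalisable and x(t) = e^{At} x(0) = V diag(e^{λ_i t}) V^{-1} x(0), where the columns of V are the eigenvectors.
λ = -5: A - (-5)I = [[3, 2], [-3, -2]]. Row 1 gives 3·v1 + 2·v2 = 0, so take v_1 = [-2, 3]^T.
λ = -4: A - (-4)I = [[2, 2], [-3, -3]]. Row 1 gives 2·v1 + 2·v2 = 0, so take v_2 = [-1, 1]^T.
V = [v_1 v_2] = [[-2, -1], [3, 1]] has det V = 1, so V^{-1} = adj(V)/det V = [[1, 1], [-3, -2]].
Modal coordinates z(0) = V^{-1} x(0): 1·(-3) + 1·3 = 0; (-3)·(-3) + (-2)·3 = 3; so z(0) = [0, 3]^T.
x_1(t) = Σ_i (v_i)_1 · z_i(0) · e^{λ_i t} (row 1 of V times the modal terms).
x_1(0.8) = (-2)·0·e^{-5·0.8} + (-1)·3·e^{-4·0.8} = 0·0.018316 + (-3)·0.040762 = -0.1223.

-0.1223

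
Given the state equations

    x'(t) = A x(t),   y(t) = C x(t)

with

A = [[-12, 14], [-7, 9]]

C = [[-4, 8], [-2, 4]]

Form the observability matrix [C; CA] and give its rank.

CA = [[-8, 16], [-4, 8]]
Observability matrix O = [C; CA] = [[-4, 8], [-2, 4], [-8, 16], [-4, 8]]
Every row of O is a scalar multiple of row 1 = [-4, 8] (multipliers 1, 1/2, 2, 1), so the rows span a one-dimensional space.
O ≠ 0, hence rank(O) = 1.
rank(O) = 1 < n = 2, so the pair (A, C) is not completely observable.

1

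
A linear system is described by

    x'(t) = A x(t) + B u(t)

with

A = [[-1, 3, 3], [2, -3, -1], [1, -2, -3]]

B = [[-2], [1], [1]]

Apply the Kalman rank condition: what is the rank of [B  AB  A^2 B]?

3

AB = [[8], [-8], [-7]]
A^2B = [[-53], [47], [45]]
Controllability matrix C = [B  AB  A^2B] = [[-2, 8, -53], [1, -8, 47], [1, -7, 45]]
det(C) = (-2)·((-8)·45 - 47·(-7)) - 8·(1·45 - 47·1) + (-53)·(1·(-7) - (-8)·1) = (-2)·(-31) - 8·(-2) + (-53)·1 = 25 ≠ 0, so rank(C) = 3.
rank(C) = 3 = n, so the pair (A, B) is completely controllable.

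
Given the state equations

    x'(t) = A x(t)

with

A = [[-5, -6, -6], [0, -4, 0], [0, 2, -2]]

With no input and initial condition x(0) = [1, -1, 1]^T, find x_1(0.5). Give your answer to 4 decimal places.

0.0821

det(sI - A) = s^3 - (tr A)s^2 + (M11 + M22 + M33)s - det A, where Mii is the 2×2 principal minor of A obtained by deleting row i and column i.
tr A = (-5) + (-4) + (-2) = -11; M11 = (-4)·(-2) - 0·2 = 8 - 0 = 8; M22 = (-5)·(-2) - (-6)·0 = 10 - 0 = 10; M33 = (-5)·(-4) - (-6)·0 = 20 - 0 = 20; sum of minors = 38.
det A = (-5)·((-4)·(-2) - 0·2) - (-6)·(0·(-2) - 0·0) + (-6)·(0·2 - (-4)·0) = (-5)·8 - (-6)·0 + (-6)·0 = -40.
So p(s) = det(sI - A) = s^3 + 11s^2 + 38s + 40.
Rational-root test: any integer root divides 40. Testing small divisors, s = -2 works: p(-2) = -8 + 44 + (-76) + 40 = 0, so (s + 2) is a factor.
Dividing, p(s) = (s + 2)(s^2 + 9s + 20).
Factor s^2 + 9s + 20: two numbers with sum -9 and product 20 are -4 and -5, so s^2 + 9s + 20 = (s + 4)(s + 5).
Hence p(s) = (s + 2) (s + 4) (s + 5), with roots -5, -4, -2.
The eigenvalues -5, -4, -2 are distinct and real, so A is diagonalisable and x(t) = e^{At} x(0) = V diag(e^{λ_i t}) V^{-1} x(0), where the columns of V are the eigenvectors.
λ = -5: A - (-5)I = [[0, -6, -6], [0, 1, 0], [0, 2, 3]]. v must be orthogonal to every row; (row 1) × (row 2) = [6, 0, 0], so take v_1 = [1, 0, 0]^T.
λ = -4: A - (-4)I = [[-1, -6, -6], [0, 0, 0], [0, 2, 2]]. v must be orthogonal to every row; (row 1) × (row 3) = [0, 2, -2], so take v_2 = [0, 1, -1]^T.
λ = -2: A - (-2)I = [[-3, -6, -6], [0, -2, 0], [0, 2, 0]]. v must be orthogonal to every row; (row 1) × (row 2) = [-12, 0, 6], so take v_3 = [-2, 0, 1]^T.
V = [v_1 v_2 v_3] = [[1, 0, -2], [0, 1, 0], [0, -1, 1]] has det V = 1, so V^{-1} = adj(V)/det V = [[1, 2, 2], [0, 1, 0], [0, 1, 1]].
Modal coordinates z(0) = V^{-1} x(0): 1·1 + 2·(-1) + 2·1 = 1; 0·1 + 1·(-1) + 0·1 = -1; 0·1 + 1·(-1) + 1·1 = 0; so z(0) = [1, -1, 0]^T.
x_1(t) = Σ_i (v_i)_1 · z_i(0) · e^{λ_i t} (row 1 of V times the modal terms).
x_1(0.5) = 1·1·e^{-5·0.5} + 0·(-1)·e^{-4·0.5} + (-2)·0·e^{-2·0.5} = 1·0.082085 + 0·0.135335 + 0·0.367879 = 0.0821.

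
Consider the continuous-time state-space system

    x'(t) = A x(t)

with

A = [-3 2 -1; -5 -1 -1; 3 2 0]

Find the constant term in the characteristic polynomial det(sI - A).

Expand det(sI - A) for the 3×3 matrix.
p(s) = s^3 + 4s^2 + 18s + 5.
(Check: constant term = det(-A) = (-1)^3 det A = 5; coefficient of s^2 = -tr A = 4.)
The constant term is 5.

5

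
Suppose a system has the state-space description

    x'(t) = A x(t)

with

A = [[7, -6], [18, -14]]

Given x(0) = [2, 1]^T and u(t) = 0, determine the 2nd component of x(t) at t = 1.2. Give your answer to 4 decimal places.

det(sI - A) = s^2 - (tr A)s + det A, with tr A = 7 + (-14) = -7 and det A = 7·(-14) - (-6)·18 = -98 - (-108) = 10.
So p(s) = det(sI - A) = s^2 + 7s + 10.
Factor s^2 + 7s + 10: two numbers with sum -7 and product 10 are -2 and -5, so s^2 + 7s + 10 = (s + 2)(s + 5).
Hence p(s) = (s + 2) (s + 5), with roots -5, -2.
The eigenvalues -5, -2 are distinct and real, so A is diagonalisable and x(t) = e^{At} x(0) = V diag(e^{λ_i t}) V^{-1} x(0), where the columns of V are the eigenvectors.
λ = -5: A - (-5)I = [[12, -6], [18, -9]]. Row 1 gives 12·v1 + (-6)·v2 = 0, so take v_1 = [1, 2]^T.
λ = -2: A - (-2)I = [[9, -6], [18, -12]]. Row 1 gives 9·v1 + (-6)·v2 = 0, so take v_2 = [2, 3]^T.
V = [v_1 v_2] = [[1, 2], [2, 3]] has det V = -1, so V^{-1} = adj(V)/det V = [[-3, 2], [2, -1]].
Modal coordinates z(0) = V^{-1} x(0): (-3)·2 + 2·1 = -4; 2·2 + (-1)·1 = 3; so z(0) = [-4, 3]^T.
x_2(t) = Σ_i (v_i)_2 · z_i(0) · e^{λ_i t} (row 2 of V times the modal terms).
x_2(1.2) = 2·(-4)·e^{-5·1.2} + 3·3·e^{-2·1.2} = (-8)·0.002479 + 9·0.090718 = 0.7966.

0.7966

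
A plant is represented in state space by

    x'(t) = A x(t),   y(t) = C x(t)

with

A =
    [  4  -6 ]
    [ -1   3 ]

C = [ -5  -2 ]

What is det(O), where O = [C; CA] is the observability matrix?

-156

CA = [[-18, 24]]
Observability matrix O = [C; CA] = [[-5, -2], [-18, 24]]
det(O) = (-5)·24 - (-2)·(-18) = -120 - 36 = -156
Since det(O) ≠ 0, rank(O) = 2 and the system is completely observable.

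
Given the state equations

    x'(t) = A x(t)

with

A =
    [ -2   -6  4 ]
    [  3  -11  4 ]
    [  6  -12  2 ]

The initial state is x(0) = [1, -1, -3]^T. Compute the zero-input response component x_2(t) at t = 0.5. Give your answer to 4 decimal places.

-0.2418

det(sI - A) = s^3 - (tr A)s^2 + (M11 + M22 + M33)s - det A, where Mii is the 2×2 principal minor of A obtained by deleting row i and column i.
tr A = (-2) + (-11) + 2 = -11; M11 = (-11)·2 - 4·(-12) = -22 - (-48) = 26; M22 = (-2)·2 - 4·6 = -4 - 24 = -28; M33 = (-2)·(-11) - (-6)·3 = 22 - (-18) = 40; sum of minors = 38.
det A = (-2)·((-11)·2 - 4·(-12)) - (-6)·(3·2 - 4·6) + 4·(3·(-12) - (-11)·6) = (-2)·26 - (-6)·(-18) + 4·30 = -40.
So p(s) = det(sI - A) = s^3 + 11s^2 + 38s + 40.
Rational-root test: any integer root divides 40. Testing small divisors, s = -2 works: p(-2) = -8 + 44 + (-76) + 40 = 0, so (s + 2) is a factor.
Dividing, p(s) = (s + 2)(s^2 + 9s + 20).
Factor s^2 + 9s + 20: two numbers with sum -9 and product 20 are -4 and -5, so s^2 + 9s + 20 = (s + 4)(s + 5).
Hence p(s) = (s + 2) (s + 4) (s + 5), with roots -5, -4, -2.
The eigenvalues -5, -4, -2 are distinct and real, so A is diagonalisable and x(t) = e^{At} x(0) = V diag(e^{λ_i t}) V^{-1} x(0), where the columns of V are the eigenvectors.
λ = -5: A - (-5)I = [[3, -6, 4], [3, -6, 4], [6, -12, 7]]. v must be orthogonal to every row; (row 1) × (row 3) = [6, 3, 0], so take v_1 = [2, 1, 0]^T.
λ = -4: A - (-4)I = [[2, -6, 4], [3, -7, 4], [6, -12, 6]]. v must be orthogonal to every row; (row 1) × (row 2) = [4, 4, 4], so take v_2 = [1, 1, 1]^T.
λ = -2: A - (-2)I = [[0, -6, 4], [3, -9, 4], [6, -12, 4]]. v must be orthogonal to every row; (row 1) × (row 2) = [12, 12, 18], so take v_3 = [2, 2, 3]^T.
V = [v_1 v_2 v_3] = [[2, 1, 2], [1, 1, 2], [0, 1, 3]] has det V = 1, so V^{-1} = adj(V)/det V = [[1, -1, 0], [-3, 6, -2], [1, -2, 1]].
Modal coordinates z(0) = V^{-1} x(0): 1·1 + (-1)·(-1) + 0·(-3) = 2; (-3)·1 + 6·(-1) + (-2)·(-3) = -3; 1·1 + (-2)·(-1) + 1·(-3) = 0; so z(0) = [2, -3, 0]^T.
x_2(t) = Σ_i (v_i)_2 · z_i(0) · e^{λ_i t} (row 2 of V times the modal terms).
x_2(0.5) = 1·2·e^{-5·0.5} + 1·(-3)·e^{-4·0.5} + 2·0·e^{-2·0.5} = 2·0.082085 + (-3)·0.135335 + 0·0.367879 = -0.2418.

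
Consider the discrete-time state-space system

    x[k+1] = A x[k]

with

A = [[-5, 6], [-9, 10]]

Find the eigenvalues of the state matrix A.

1, 4

det(zI - A) = z^2 - (tr A)z + det A, with tr A = (-5) + 10 = 5 and det A = (-5)·10 - 6·(-9) = -50 - (-54) = 4.
So p(z) = det(zI - A) = z^2 - 5z + 4.
Factor z^2 - 5z + 4: two numbers with sum 5 and product 4 are 4 and 1, so z^2 - 5z + 4 = (z - 4)(z - 1).
Hence p(z) = (z - 4) (z - 1), with roots 1, 4.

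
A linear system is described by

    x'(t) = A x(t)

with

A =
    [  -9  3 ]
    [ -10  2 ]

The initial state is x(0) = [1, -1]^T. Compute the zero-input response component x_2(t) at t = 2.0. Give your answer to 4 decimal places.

det(sI - A) = s^2 - (tr A)s + det A, with tr A = (-9) + 2 = -7 and det A = (-9)·2 - 3·(-10) = -18 - (-30) = 12.
So p(s) = det(sI - A) = s^2 + 7s + 12.
Factor s^2 + 7s + 12: two numbers with sum -7 and product 12 are -3 and -4, so s^2 + 7s + 12 = (s + 3)(s + 4).
Hence p(s) = (s + 3) (s + 4), with roots -4, -3.
The eigenvalues -4, -3 are distinct and real, so A is diagonalisable and x(t) = e^{At} x(0) = V diag(e^{λ_i t}) V^{-1} x(0), where the columns of V are the eigenvectors.
λ = -4: A - (-4)I = [[-5, 3], [-10, 6]]. Row 1 gives (-5)·v1 + 3·v2 = 0, so take v_1 = [-3, -5]^T.
λ = -3: A - (-3)I = [[-6, 3], [-10, 5]]. Row 1 gives (-6)·v1 + 3·v2 = 0, so take v_2 = [1, 2]^T.
V = [v_1 v_2] = [[-3, 1], [-5, 2]] has det V = -1, so V^{-1} = adj(V)/det V = [[-2, 1], [-5, 3]].
Modal coordinates z(0) = V^{-1} x(0): (-2)·1 + 1·(-1) = -3; (-5)·1 + 3·(-1) = -8; so z(0) = [-3, -8]^T.
x_2(t) = Σ_i (v_i)_2 · z_i(0) · e^{λ_i t} (row 2 of V times the modal terms).
x_2(2.0) = (-5)·(-3)·e^{-4·2.0} + 2·(-8)·e^{-3·2.0} = 15·0.000335 + (-16)·0.002479 = -0.0346.

-0.0346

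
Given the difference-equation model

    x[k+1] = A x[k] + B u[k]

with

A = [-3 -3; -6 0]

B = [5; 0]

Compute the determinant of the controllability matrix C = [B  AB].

AB = [[-15], [-30]]
Controllability matrix C = [B  AB] = [[5, -15], [0, -30]]
det(C) = 5·(-30) - (-15)·0 = -150 - 0 = -150
Since det(C) ≠ 0, rank(C) = 2 and the system is completely controllable.

-150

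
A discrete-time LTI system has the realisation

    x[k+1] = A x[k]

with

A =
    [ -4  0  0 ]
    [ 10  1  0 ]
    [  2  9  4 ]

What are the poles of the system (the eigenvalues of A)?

-4, 1, 4

det(zI - A) = z^3 - (tr A)z^2 + (M11 + M22 + M33)z - det A, where Mii is the 2×2 principal minor of A obtained by deleting row i and column i.
tr A = (-4) + 1 + 4 = 1; M11 = 1·4 - 0·9 = 4 - 0 = 4; M22 = (-4)·4 - 0·2 = -16 - 0 = -16; M33 = (-4)·1 - 0·10 = -4 - 0 = -4; sum of minors = -16.
det A = (-4)·(1·4 - 0·9) - 0·(10·4 - 0·2) + 0·(10·9 - 1·2) = (-4)·4 - 0·40 + 0·88 = -16.
So p(z) = det(zI - A) = z^3 - z^2 - 16z + 16.
Rational-root test: any integer root divides 16. Testing small divisors, z = 1 works: p(1) = 1 + (-1) + (-16) + 16 = 0, so (z - 1) is a factor.
Dividing, p(z) = (z - 1)(z^2 - 16).
Factor z^2 - 16: two numbers with sum 0 and product -16 are 4 and -4, so z^2 - 16 = (z - 4)(z + 4).
Hence p(z) = (z - 4) (z - 1) (z + 4), with roots -4, 1, 4.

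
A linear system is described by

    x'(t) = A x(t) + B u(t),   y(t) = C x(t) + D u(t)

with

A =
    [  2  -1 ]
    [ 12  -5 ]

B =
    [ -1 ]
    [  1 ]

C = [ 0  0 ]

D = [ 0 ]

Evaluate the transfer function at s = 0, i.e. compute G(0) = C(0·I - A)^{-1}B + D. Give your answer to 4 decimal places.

0.0000

G(0) = C(-A)^{-1}B + D = -C A^{-1} B + D.
det A = 2, so A^{-1} = (1/2)·adj(A) = [[-5/2, 1/2], [-6, 1]]
A^{-1} B = [3, 7]^T
C A^{-1} B = 0
G(0) = D - C A^{-1} B = 0 - (0) = 0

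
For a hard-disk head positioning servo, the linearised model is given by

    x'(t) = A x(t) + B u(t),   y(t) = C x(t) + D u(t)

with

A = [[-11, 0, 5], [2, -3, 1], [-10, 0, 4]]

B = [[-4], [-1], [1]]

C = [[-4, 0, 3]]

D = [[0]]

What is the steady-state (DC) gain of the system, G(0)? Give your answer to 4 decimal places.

11.5000

G(0) = C(-A)^{-1}B + D = -C A^{-1} B + D.
det A = -18, so A^{-1} = (1/-18)·adj(A) = [[2/3, 0, -5/6], [1, -1/3, -7/6], [5/3, 0, -11/6]]
A^{-1} B = [-7/2, -29/6, -17/2]^T
C A^{-1} B = -23/2
G(0) = D - C A^{-1} B = 0 - (-23/2) = 23/2 ≈ 11.5000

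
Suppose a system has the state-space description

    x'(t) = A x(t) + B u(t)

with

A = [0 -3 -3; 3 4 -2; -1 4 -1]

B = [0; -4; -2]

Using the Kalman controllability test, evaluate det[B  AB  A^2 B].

AB = [[18], [-12], [-14]]
A^2B = [[78], [34], [-52]]
Controllability matrix C = [B  AB  A^2B] = [[0, 18, 78], [-4, -12, 34], [-2, -14, -52]]
Expanding along the first row, det(C) = 0·((-12)·(-52) - 34·(-14)) - 18·((-4)·(-52) - 34·(-2)) + 78·((-4)·(-14) - (-12)·(-2)) = 0·1100 - 18·276 + 78·32 = -2472
Since det(C) ≠ 0, rank(C) = 3 and the system is completely controllable.

-2472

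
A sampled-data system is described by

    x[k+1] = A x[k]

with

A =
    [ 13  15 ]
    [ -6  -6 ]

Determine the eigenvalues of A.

3, 4

det(zI - A) = z^2 - (tr A)z + det A, with tr A = 13 + (-6) = 7 and det A = 13·(-6) - 15·(-6) = -78 - (-90) = 12.
So p(z) = det(zI - A) = z^2 - 7z + 12.
Factor z^2 - 7z + 12: two numbers with sum 7 and product 12 are 4 and 3, so z^2 - 7z + 12 = (z - 4)(z - 3).
Hence p(z) = (z - 4) (z - 3), with roots 3, 4.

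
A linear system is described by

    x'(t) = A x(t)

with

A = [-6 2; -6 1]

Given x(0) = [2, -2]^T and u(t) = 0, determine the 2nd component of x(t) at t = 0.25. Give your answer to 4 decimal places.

det(sI - A) = s^2 - (tr A)s + det A, with tr A = (-6) + 1 = -5 and det A = (-6)·1 - 2·(-6) = -6 - (-12) = 6.
So p(s) = det(sI - A) = s^2 + 5s + 6.
Factor s^2 + 5s + 6: two numbers with sum -5 and product 6 are -2 and -3, so s^2 + 5s + 6 = (s + 2)(s + 3).
Hence p(s) = (s + 2) (s + 3), with roots -3, -2.
The eigenvalues -3, -2 are distinct and real, so A is diagonalisable and x(t) = e^{At} x(0) = V diag(e^{λ_i t}) V^{-1} x(0), where the columns of V are the eigenvectors.
λ = -3: A - (-3)I = [[-3, 2], [-6, 4]]. Row 1 gives (-3)·v1 + 2·v2 = 0, so take v_1 = [-2, -3]^T.
λ = -2: A - (-2)I = [[-4, 2], [-6, 3]]. Row 1 gives (-4)·v1 + 2·v2 = 0, so take v_2 = [1, 2]^T.
V = [v_1 v_2] = [[-2, 1], [-3, 2]] has det V = -1, so V^{-1} = adj(V)/det V = [[-2, 1], [-3, 2]].
Modal coordinates z(0) = V^{-1} x(0): (-2)·2 + 1·(-2) = -6; (-3)·2 + 2·(-2) = -10; so z(0) = [-6, -10]^T.
x_2(t) = Σ_i (v_i)_2 · z_i(0) · e^{λ_i t} (row 2 of V times the modal terms).
x_2(0.25) = (-3)·(-6)·e^{-3·0.25} + 2·(-10)·e^{-2·0.25} = 18·0.472367 + (-20)·0.606531 = -3.6280.

-3.6280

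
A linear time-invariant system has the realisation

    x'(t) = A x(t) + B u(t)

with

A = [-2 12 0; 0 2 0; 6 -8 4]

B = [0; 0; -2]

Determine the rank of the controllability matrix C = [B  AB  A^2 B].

1

AB = [[0], [0], [-8]]
A^2B = [[0], [0], [-32]]
Controllability matrix C = [B  AB  A^2B] = [[0, 0, 0], [0, 0, 0], [-2, -8, -32]]
Every column of C is a scalar multiple of column 1 = [0, 0, -2] (multipliers 1, 4, 16), so the columns span a one-dimensional space.
C ≠ 0, hence rank(C) = 1.
rank(C) = 1 < n = 3, so the pair (A, B) is not completely controllable.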